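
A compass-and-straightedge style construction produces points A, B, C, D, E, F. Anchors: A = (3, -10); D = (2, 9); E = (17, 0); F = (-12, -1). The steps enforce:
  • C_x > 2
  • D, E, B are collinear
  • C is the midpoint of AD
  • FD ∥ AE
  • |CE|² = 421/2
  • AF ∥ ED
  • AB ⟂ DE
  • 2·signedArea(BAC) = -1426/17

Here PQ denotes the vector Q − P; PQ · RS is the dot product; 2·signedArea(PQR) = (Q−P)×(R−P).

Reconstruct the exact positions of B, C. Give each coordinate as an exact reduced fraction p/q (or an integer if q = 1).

B = (189/17, 60/17)
C = (5/2, -1/2)

1. B_x = 189/17  [D, E, B are collinear ∩ AB ⟂ DE]
2. B_y = 60/17  [D, E, B are collinear ∩ AB ⟂ DE]
   → B = (189/17, 60/17)
3. C_x = 5/2  [C is the midpoint of AD]
4. C_y = -1/2  [C is the midpoint of AD]
   → C = (5/2, -1/2)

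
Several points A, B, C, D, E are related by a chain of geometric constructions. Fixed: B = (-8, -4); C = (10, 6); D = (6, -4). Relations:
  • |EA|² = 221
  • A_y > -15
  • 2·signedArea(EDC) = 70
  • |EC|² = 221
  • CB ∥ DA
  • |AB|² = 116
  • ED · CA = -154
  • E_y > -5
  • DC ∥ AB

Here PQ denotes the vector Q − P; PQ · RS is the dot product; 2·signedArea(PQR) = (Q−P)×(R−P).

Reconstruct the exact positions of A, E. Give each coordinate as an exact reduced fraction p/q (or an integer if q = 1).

1. A_x = -12  [DC ∥ AB ∩ CB ∥ DA]
2. A_y = -14  [DC ∥ AB ∩ CB ∥ DA]
   → A = (-12, -14)
3. E_x = -1  [ED · CA = -154 ∩ 2·signedArea(EDC) = 70]
4. E_y = -4  [ED · CA = -154 ∩ 2·signedArea(EDC) = 70]
   → E = (-1, -4)

A = (-12, -14)
E = (-1, -4)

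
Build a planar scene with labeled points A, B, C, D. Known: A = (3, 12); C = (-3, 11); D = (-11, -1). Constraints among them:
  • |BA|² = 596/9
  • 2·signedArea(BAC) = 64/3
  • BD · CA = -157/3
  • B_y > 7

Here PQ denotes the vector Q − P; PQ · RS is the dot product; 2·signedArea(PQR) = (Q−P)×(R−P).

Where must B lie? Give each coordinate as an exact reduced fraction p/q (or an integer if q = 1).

1. B_x = -11/3  [2·signedArea(BAC) = 64/3 ∩ BD · CA = -157/3]
2. B_y = 22/3  [2·signedArea(BAC) = 64/3 ∩ BD · CA = -157/3]
   → B = (-11/3, 22/3)

B = (-11/3, 22/3)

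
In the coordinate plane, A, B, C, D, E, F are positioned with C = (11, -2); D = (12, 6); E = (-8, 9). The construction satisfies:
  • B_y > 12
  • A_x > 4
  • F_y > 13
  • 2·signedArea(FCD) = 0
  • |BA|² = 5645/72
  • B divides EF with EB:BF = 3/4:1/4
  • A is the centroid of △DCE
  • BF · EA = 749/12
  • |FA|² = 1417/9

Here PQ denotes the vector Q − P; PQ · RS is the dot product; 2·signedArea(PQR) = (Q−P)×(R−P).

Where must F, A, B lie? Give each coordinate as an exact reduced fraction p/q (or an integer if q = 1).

1. A_x = 5  [A is the centroid of △DCE]
2. A_y = 13/3  [A is the centroid of △DCE]
   → A = (5, 13/3)
3. F_x = 13  [line -8·x + 1·y + 90 = 0 ∩ |FA|² = 1417/9]
4. F_y = 14  [line -8·x + 1·y + 90 = 0 ∩ |FA|² = 1417/9]
   → F = (13, 14)
5. B_x = 31/4  [B divides EF with EB:BF = 3/4:1/4]
6. B_y = 51/4  [B divides EF with EB:BF = 3/4:1/4]
   → B = (31/4, 51/4)

A = (5, 13/3)
B = (31/4, 51/4)
F = (13, 14)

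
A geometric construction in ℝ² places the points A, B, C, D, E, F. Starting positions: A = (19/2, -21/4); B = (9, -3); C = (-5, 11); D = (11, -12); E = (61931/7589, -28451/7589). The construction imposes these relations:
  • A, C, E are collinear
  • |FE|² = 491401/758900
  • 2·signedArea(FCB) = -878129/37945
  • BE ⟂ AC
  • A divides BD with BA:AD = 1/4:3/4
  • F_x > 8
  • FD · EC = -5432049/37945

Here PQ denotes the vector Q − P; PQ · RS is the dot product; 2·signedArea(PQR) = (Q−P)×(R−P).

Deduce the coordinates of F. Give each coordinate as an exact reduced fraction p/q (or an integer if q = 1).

F = (329984/37945, -66015/15178)

1. F_x = 329984/37945  [FD · EC = -5432049/37945 ∩ 2·signedArea(FCB) = -878129/37945]
2. F_y = -66015/15178  [FD · EC = -5432049/37945 ∩ 2·signedArea(FCB) = -878129/37945]
   → F = (329984/37945, -66015/15178)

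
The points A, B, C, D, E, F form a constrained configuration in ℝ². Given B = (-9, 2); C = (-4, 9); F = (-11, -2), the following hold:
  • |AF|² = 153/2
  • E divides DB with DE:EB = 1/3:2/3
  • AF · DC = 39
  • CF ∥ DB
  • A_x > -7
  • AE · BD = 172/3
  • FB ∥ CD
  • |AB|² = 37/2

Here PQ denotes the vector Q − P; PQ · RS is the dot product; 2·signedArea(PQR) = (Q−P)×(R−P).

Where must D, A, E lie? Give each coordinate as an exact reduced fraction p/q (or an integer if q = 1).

A = (-13/2, 11/2)
D = (-2, 13)
E = (-13/3, 28/3)

1. D_x = -2  [CF ∥ DB ∩ FB ∥ CD]
2. D_y = 13  [CF ∥ DB ∩ FB ∥ CD]
   → D = (-2, 13)
3. A_x = -13/2  [line 2·x + 4·y + -9 = 0 ∩ |AF|² = 153/2]
4. A_y = 11/2  [line 2·x + 4·y + -9 = 0 ∩ |AF|² = 153/2]
   → A = (-13/2, 11/2)
5. E_x = -13/3  [E divides DB with DE:EB = 1/3:2/3]
6. E_y = 28/3  [E divides DB with DE:EB = 1/3:2/3]
   → E = (-13/3, 28/3)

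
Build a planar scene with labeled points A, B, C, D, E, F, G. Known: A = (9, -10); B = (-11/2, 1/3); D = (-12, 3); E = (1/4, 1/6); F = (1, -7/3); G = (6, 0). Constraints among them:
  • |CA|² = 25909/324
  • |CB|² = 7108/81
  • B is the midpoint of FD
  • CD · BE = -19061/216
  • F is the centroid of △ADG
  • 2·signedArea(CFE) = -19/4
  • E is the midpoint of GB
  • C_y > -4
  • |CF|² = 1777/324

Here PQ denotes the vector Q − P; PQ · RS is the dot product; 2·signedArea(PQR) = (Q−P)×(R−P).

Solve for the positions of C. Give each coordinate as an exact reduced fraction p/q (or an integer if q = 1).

1. C_x = 19/6  [2·signedArea(CFE) = -19/4 ∩ CD · BE = -19061/216]
2. C_y = -29/9  [2·signedArea(CFE) = -19/4 ∩ CD · BE = -19061/216]
   → C = (19/6, -29/9)

C = (19/6, -29/9)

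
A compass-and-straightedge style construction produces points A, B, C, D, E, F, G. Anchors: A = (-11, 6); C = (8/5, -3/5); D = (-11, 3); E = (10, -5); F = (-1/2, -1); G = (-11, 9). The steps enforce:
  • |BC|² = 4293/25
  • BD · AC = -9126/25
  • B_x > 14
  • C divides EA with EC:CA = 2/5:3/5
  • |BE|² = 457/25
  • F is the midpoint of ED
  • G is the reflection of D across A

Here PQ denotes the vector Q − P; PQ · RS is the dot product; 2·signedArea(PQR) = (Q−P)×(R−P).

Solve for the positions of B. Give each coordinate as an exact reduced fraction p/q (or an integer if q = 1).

1. B_x = 71/5  [line -63/5·x + 33/5·y + 5166/25 = 0 ∩ |BC|² = 4293/25]
2. B_y = -21/5  [line -63/5·x + 33/5·y + 5166/25 = 0 ∩ |BC|² = 4293/25]
   → B = (71/5, -21/5)

B = (71/5, -21/5)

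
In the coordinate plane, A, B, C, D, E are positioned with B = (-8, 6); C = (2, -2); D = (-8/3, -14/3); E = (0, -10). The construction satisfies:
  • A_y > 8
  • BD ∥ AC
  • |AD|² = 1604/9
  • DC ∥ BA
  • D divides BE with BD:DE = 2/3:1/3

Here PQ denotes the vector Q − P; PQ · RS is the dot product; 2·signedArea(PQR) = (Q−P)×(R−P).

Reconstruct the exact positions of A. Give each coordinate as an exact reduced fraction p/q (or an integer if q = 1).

1. A_x = -10/3  [BD ∥ AC ∩ DC ∥ BA]
2. A_y = 26/3  [BD ∥ AC ∩ DC ∥ BA]
   → A = (-10/3, 26/3)

A = (-10/3, 26/3)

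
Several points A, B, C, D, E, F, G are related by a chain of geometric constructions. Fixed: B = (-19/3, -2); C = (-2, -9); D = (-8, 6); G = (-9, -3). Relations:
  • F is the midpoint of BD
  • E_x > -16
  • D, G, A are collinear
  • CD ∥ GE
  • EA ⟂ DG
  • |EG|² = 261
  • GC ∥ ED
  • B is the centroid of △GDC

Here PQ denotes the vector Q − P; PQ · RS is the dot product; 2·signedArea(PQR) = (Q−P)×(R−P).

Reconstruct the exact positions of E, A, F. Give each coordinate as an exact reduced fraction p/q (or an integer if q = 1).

1. E_x = -15  [GC ∥ ED ∩ CD ∥ GE]
2. E_y = 12  [GC ∥ ED ∩ CD ∥ GE]
   → E = (-15, 12)
3. A_x = -609/82  [D, G, A are collinear ∩ EA ⟂ DG]
4. A_y = 915/82  [D, G, A are collinear ∩ EA ⟂ DG]
   → A = (-609/82, 915/82)
5. F_x = -43/6  [F is the midpoint of BD]
6. F_y = 2  [F is the midpoint of BD]
   → F = (-43/6, 2)

A = (-609/82, 915/82)
E = (-15, 12)
F = (-43/6, 2)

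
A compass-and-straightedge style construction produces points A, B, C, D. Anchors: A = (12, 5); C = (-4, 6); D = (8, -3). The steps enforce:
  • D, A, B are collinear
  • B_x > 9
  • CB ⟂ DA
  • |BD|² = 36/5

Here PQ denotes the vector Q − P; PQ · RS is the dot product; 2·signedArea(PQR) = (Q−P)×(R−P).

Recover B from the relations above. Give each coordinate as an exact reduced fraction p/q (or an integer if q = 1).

1. B_x = 46/5  [D, A, B are collinear ∩ CB ⟂ DA]
2. B_y = -3/5  [D, A, B are collinear ∩ CB ⟂ DA]
   → B = (46/5, -3/5)

B = (46/5, -3/5)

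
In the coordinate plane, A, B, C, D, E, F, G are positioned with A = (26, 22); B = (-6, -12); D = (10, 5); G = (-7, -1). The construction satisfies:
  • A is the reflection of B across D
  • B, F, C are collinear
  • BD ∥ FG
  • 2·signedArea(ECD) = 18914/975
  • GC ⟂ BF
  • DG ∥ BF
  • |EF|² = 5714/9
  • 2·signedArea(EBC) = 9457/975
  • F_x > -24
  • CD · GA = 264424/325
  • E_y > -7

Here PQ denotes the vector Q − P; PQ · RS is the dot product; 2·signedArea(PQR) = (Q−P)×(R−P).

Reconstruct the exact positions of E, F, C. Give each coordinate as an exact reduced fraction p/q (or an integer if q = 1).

1. F_x = -23  [BD ∥ FG ∩ DG ∥ BF]
2. F_y = -18  [BD ∥ FG ∩ DG ∥ BF]
   → F = (-23, -18)
3. C_x = -1117/325  [B, F, C are collinear ∩ GC ⟂ BF]
4. C_y = -3606/325  [B, F, C are collinear ∩ GC ⟂ BF]
   → C = (-1117/325, -3606/325)
5. E_x = -2/3  [2·signedArea(EBC) = 9457/975 ∩ 2·signedArea(ECD) = 18914/975]
6. E_y = -19/3  [2·signedArea(EBC) = 9457/975 ∩ 2·signedArea(ECD) = 18914/975]
   → E = (-2/3, -19/3)

C = (-1117/325, -3606/325)
E = (-2/3, -19/3)
F = (-23, -18)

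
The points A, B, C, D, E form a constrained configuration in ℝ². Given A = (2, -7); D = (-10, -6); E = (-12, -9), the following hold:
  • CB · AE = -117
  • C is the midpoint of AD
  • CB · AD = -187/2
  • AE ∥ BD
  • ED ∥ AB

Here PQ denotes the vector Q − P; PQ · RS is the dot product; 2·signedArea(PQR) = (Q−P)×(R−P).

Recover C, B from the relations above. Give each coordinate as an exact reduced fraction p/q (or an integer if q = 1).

B = (4, -4)
C = (-4, -13/2)

1. C_x = -4  [C is the midpoint of AD]
2. C_y = -13/2  [C is the midpoint of AD]
   → C = (-4, -13/2)
3. B_x = 4  [AE ∥ BD ∩ ED ∥ AB]
4. B_y = -4  [AE ∥ BD ∩ ED ∥ AB]
   → B = (4, -4)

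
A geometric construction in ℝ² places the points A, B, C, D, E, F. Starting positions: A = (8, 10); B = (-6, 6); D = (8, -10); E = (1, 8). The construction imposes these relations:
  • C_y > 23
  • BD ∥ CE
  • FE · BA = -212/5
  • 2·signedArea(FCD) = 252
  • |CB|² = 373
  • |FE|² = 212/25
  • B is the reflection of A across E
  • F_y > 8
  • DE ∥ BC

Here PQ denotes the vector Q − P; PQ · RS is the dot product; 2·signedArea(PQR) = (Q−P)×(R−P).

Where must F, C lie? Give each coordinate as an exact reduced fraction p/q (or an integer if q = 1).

C = (-13, 24)
F = (19/5, 44/5)

1. F_x = 19/5  [line -14·x + -4·y + 442/5 = 0 ∩ |FE|² = 212/25]
2. F_y = 44/5  [line -14·x + -4·y + 442/5 = 0 ∩ |FE|² = 212/25]
   → F = (19/5, 44/5)
3. C_x = -13  [2·signedArea(FCD) = 252 ∩ BD ∥ CE]
4. C_y = 24  [2·signedArea(FCD) = 252 ∩ BD ∥ CE]
   → C = (-13, 24)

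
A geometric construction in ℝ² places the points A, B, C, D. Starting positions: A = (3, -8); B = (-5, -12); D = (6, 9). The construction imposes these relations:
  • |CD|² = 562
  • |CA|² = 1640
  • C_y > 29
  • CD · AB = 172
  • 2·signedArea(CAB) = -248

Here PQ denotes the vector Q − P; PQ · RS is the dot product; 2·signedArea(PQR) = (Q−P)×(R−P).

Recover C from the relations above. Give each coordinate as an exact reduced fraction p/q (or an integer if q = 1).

1. C_x = 17  [2·signedArea(CAB) = -248 ∩ CD · AB = 172]
2. C_y = 30  [2·signedArea(CAB) = -248 ∩ CD · AB = 172]
   → C = (17, 30)

C = (17, 30)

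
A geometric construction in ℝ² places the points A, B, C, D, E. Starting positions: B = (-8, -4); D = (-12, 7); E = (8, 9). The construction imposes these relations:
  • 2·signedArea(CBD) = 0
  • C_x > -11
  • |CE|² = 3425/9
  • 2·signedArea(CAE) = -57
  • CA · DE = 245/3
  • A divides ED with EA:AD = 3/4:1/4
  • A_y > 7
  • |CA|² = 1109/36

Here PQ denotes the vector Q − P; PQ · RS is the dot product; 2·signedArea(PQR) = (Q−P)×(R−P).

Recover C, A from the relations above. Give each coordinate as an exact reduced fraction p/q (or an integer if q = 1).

A = (-7, 15/2)
C = (-32/3, 10/3)

1. A_x = -7  [A divides ED with EA:AD = 3/4:1/4]
2. A_y = 15/2  [A divides ED with EA:AD = 3/4:1/4]
   → A = (-7, 15/2)
3. C_x = -32/3  [2·signedArea(CBD) = 0 ∩ 2·signedArea(CAE) = -57]
4. C_y = 10/3  [2·signedArea(CBD) = 0 ∩ 2·signedArea(CAE) = -57]
   → C = (-32/3, 10/3)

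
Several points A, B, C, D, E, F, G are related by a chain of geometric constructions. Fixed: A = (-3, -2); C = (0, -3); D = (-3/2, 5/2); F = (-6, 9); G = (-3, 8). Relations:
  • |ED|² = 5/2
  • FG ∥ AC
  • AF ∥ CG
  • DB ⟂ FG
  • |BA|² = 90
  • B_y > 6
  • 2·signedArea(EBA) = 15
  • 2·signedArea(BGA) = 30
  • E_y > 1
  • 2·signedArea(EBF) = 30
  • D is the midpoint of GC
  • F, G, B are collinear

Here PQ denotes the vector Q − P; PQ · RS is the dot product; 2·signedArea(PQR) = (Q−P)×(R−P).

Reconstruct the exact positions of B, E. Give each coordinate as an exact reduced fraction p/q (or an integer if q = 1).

1. B_x = 0  [F, G, B are collinear ∩ DB ⟂ FG]
2. B_y = 7  [F, G, B are collinear ∩ DB ⟂ FG]
   → B = (0, 7)
3. E_x = 0  [2·signedArea(EBA) = 15 ∩ 2·signedArea(EBF) = 30]
4. E_y = 2  [2·signedArea(EBA) = 15 ∩ 2·signedArea(EBF) = 30]
   → E = (0, 2)

B = (0, 7)
E = (0, 2)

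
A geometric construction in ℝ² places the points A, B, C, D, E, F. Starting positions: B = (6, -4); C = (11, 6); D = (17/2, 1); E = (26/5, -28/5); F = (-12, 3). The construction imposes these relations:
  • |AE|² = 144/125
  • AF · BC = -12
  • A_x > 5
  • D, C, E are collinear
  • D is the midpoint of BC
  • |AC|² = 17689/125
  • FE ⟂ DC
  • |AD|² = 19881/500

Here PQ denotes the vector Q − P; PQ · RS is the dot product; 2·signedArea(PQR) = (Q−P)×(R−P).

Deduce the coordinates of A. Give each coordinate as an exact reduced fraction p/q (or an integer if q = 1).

1. A_x = 142/25  [line -5·x + -10·y + -18 = 0 ∩ |AC|² = 17689/125]
2. A_y = -116/25  [line -5·x + -10·y + -18 = 0 ∩ |AC|² = 17689/125]
   → A = (142/25, -116/25)

A = (142/25, -116/25)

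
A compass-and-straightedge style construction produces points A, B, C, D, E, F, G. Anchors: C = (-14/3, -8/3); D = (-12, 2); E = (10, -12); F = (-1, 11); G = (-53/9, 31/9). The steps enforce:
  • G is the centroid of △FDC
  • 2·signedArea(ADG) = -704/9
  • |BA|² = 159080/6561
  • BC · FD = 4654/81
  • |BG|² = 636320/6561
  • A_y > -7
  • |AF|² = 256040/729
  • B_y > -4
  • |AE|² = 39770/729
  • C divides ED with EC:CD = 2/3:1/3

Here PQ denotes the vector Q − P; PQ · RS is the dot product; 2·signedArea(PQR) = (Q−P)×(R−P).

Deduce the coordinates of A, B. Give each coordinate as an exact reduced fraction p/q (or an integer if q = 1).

1. A_x = 127/27  [line -13/9·x + 55/9·y + 146/3 = 0 ∩ |AF|² = 256040/729]
2. A_y = -185/27  [line -13/9·x + 55/9·y + 146/3 = 0 ∩ |AF|² = 256040/729]
   → A = (127/27, -185/27)
3. B_x = 95/81  [line 11·x + 9·y + 1448/81 = 0 ∩ |BA|² = 159080/6561]
4. B_y = -277/81  [line 11·x + 9·y + 1448/81 = 0 ∩ |BA|² = 159080/6561]
   → B = (95/81, -277/81)

A = (127/27, -185/27)
B = (95/81, -277/81)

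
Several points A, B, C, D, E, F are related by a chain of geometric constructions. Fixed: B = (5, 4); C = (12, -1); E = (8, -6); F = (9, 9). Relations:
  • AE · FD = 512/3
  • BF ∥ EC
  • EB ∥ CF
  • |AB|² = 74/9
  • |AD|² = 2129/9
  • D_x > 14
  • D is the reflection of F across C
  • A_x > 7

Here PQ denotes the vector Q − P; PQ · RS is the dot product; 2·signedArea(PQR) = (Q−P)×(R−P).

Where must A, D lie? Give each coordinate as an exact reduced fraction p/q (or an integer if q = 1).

A = (22/3, 7/3)
D = (15, -11)

1. D_x = 15  [D is the reflection of F across C]
2. D_y = -11  [D is the reflection of F across C]
   → D = (15, -11)
3. A_x = 22/3  [line -6·x + 20·y + -8/3 = 0 ∩ |AB|² = 74/9]
4. A_y = 7/3  [line -6·x + 20·y + -8/3 = 0 ∩ |AB|² = 74/9]
   → A = (22/3, 7/3)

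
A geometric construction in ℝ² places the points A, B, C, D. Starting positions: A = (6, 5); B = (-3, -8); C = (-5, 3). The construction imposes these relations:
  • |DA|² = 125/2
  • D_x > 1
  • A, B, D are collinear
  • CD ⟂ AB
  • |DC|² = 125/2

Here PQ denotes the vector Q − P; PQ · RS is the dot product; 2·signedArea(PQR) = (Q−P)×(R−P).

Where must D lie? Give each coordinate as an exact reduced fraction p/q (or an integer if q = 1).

D = (3/2, -3/2)

1. D_x = 3/2  [A, B, D are collinear ∩ CD ⟂ AB]
2. D_y = -3/2  [A, B, D are collinear ∩ CD ⟂ AB]
   → D = (3/2, -3/2)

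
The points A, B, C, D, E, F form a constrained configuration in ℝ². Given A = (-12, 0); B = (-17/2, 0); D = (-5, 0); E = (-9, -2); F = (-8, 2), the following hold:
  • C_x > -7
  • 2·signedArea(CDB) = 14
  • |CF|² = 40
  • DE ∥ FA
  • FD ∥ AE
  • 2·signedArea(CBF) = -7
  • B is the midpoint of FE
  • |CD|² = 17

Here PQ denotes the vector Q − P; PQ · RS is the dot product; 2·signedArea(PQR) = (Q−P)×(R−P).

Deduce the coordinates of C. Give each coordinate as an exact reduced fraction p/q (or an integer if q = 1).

1. C_x = -6  [2·signedArea(CBF) = -7 ∩ 2·signedArea(CDB) = 14]
2. C_y = -4  [2·signedArea(CBF) = -7 ∩ 2·signedArea(CDB) = 14]
   → C = (-6, -4)

C = (-6, -4)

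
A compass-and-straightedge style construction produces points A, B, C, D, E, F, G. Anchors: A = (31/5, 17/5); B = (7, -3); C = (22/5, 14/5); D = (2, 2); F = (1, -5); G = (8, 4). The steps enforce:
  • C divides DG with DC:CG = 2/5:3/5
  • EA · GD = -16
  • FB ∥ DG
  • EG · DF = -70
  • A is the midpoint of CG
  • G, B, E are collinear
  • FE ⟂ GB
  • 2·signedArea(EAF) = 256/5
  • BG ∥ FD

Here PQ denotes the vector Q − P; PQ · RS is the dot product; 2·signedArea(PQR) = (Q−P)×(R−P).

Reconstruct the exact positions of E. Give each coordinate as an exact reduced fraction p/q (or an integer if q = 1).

1. E_x = 33/5  [G, B, E are collinear ∩ FE ⟂ GB]
2. E_y = -29/5  [G, B, E are collinear ∩ FE ⟂ GB]
   → E = (33/5, -29/5)

E = (33/5, -29/5)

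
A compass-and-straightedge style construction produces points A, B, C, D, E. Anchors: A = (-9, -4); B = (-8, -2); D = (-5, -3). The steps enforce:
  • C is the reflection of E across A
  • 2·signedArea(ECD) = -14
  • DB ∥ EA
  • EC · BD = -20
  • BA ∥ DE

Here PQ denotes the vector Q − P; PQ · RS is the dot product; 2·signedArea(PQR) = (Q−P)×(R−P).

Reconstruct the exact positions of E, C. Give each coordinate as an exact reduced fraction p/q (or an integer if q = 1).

C = (-12, -3)
E = (-6, -5)

1. E_x = -6  [DB ∥ EA ∩ BA ∥ DE]
2. E_y = -5  [DB ∥ EA ∩ BA ∥ DE]
   → E = (-6, -5)
3. C_x = -12  [C is the reflection of E across A]
4. C_y = -3  [C is the reflection of E across A]
   → C = (-12, -3)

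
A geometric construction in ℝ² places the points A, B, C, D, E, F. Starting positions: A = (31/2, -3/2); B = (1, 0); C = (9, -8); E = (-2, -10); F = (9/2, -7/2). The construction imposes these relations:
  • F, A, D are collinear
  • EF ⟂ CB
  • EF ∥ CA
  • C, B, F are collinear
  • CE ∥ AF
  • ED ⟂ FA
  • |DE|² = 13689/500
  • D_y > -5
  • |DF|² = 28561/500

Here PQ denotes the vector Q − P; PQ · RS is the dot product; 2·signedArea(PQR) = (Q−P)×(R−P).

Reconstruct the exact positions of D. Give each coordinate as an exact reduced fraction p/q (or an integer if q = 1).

1. D_x = -367/125  [F, A, D are collinear ∩ ED ⟂ FA]
2. D_y = -1213/250  [F, A, D are collinear ∩ ED ⟂ FA]
   → D = (-367/125, -1213/250)

D = (-367/125, -1213/250)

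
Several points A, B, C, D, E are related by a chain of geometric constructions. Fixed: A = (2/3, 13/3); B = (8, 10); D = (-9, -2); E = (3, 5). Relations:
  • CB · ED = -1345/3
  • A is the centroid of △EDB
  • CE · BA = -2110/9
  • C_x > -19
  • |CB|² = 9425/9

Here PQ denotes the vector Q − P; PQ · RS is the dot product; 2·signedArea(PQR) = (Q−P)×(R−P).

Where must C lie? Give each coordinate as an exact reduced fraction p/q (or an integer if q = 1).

1. C_x = -56/3  [CB · ED = -1345/3 ∩ CE · BA = -2110/9]
2. C_y = -25/3  [CB · ED = -1345/3 ∩ CE · BA = -2110/9]
   → C = (-56/3, -25/3)

C = (-56/3, -25/3)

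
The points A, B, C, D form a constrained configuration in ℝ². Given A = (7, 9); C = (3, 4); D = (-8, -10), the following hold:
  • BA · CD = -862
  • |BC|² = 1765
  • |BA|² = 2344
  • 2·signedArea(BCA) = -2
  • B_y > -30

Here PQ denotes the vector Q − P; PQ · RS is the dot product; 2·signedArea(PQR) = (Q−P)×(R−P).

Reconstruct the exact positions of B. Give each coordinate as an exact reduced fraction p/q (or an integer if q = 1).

B = (-23, -29)

1. B_x = -23  [BA · CD = -862 ∩ 2·signedArea(BCA) = -2]
2. B_y = -29  [BA · CD = -862 ∩ 2·signedArea(BCA) = -2]
   → B = (-23, -29)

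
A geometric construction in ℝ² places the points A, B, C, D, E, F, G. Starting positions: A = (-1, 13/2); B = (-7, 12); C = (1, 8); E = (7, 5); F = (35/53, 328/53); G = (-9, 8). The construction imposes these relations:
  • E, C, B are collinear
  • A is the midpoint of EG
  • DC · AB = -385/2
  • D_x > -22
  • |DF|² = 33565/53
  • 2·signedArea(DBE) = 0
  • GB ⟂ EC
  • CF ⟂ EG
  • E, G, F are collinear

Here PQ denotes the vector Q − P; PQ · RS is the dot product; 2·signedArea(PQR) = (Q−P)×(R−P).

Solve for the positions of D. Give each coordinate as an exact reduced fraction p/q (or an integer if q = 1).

1. D_x = -21  [2·signedArea(DBE) = 0 ∩ DC · AB = -385/2]
2. D_y = 19  [2·signedArea(DBE) = 0 ∩ DC · AB = -385/2]
   → D = (-21, 19)

D = (-21, 19)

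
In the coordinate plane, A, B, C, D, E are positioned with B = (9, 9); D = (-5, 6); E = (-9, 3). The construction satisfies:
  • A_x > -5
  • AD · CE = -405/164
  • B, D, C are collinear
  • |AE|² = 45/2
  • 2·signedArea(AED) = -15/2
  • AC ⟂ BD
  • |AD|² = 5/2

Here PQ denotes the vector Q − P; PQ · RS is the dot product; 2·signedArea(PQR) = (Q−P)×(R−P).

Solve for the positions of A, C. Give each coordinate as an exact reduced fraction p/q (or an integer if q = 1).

1. A_x = -9/2  [line -3·x + 4·y + -63/2 = 0 ∩ |AE|² = 45/2]
2. A_y = 9/2  [line -3·x + 4·y + -63/2 = 0 ∩ |AE|² = 45/2]
   → A = (-9/2, 9/2)
3. C_x = -198/41  [B, D, C are collinear ∩ AC ⟂ BD]
4. C_y = 495/82  [B, D, C are collinear ∩ AC ⟂ BD]
   → C = (-198/41, 495/82)

A = (-9/2, 9/2)
C = (-198/41, 495/82)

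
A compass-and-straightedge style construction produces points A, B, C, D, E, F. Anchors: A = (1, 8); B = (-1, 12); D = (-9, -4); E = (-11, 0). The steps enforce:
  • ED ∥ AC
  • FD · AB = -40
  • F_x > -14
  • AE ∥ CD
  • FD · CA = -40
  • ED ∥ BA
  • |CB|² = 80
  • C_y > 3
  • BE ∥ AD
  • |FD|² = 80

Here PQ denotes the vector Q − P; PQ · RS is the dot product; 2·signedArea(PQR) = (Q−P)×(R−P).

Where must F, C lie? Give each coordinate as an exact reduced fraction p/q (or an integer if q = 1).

C = (3, 4)
F = (-13, 4)

1. F_x = -13  [line 2·x + -4·y + 42 = 0 ∩ |FD|² = 80]
2. F_y = 4  [line 2·x + -4·y + 42 = 0 ∩ |FD|² = 80]
   → F = (-13, 4)
3. C_x = 3  [AE ∥ CD ∩ ED ∥ AC]
4. C_y = 4  [AE ∥ CD ∩ ED ∥ AC]
   → C = (3, 4)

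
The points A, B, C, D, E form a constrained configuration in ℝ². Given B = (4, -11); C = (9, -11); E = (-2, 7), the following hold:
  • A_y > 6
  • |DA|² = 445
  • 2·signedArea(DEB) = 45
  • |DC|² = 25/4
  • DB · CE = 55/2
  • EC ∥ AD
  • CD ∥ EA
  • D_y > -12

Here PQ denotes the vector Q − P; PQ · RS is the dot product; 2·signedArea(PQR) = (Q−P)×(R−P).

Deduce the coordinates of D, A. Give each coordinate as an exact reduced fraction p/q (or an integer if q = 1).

1. D_x = 13/2  [2·signedArea(DEB) = 45 ∩ DB · CE = 55/2]
2. D_y = -11  [2·signedArea(DEB) = 45 ∩ DB · CE = 55/2]
   → D = (13/2, -11)
3. A_x = -9/2  [EC ∥ AD ∩ CD ∥ EA]
4. A_y = 7  [EC ∥ AD ∩ CD ∥ EA]
   → A = (-9/2, 7)

A = (-9/2, 7)
D = (13/2, -11)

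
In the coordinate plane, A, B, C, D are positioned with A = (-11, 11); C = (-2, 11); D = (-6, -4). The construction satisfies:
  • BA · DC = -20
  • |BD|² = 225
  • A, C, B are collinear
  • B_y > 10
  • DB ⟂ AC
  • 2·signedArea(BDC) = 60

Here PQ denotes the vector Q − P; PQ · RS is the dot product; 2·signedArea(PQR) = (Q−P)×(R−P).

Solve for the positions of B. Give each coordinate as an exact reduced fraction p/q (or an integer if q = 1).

1. B_x = -6  [A, C, B are collinear ∩ DB ⟂ AC]
2. B_y = 11  [A, C, B are collinear ∩ DB ⟂ AC]
   → B = (-6, 11)

B = (-6, 11)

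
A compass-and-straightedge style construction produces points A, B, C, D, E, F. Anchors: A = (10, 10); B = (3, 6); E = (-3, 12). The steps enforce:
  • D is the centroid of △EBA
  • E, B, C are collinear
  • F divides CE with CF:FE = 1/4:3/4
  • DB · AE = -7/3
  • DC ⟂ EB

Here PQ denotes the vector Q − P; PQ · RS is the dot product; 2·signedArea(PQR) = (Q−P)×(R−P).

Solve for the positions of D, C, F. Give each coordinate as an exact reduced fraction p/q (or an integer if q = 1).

1. D_x = 10/3  [D is the centroid of △EBA]
2. D_y = 28/3  [D is the centroid of △EBA]
   → D = (10/3, 28/3)
3. C_x = 3/2  [E, B, C are collinear ∩ DC ⟂ EB]
4. C_y = 15/2  [E, B, C are collinear ∩ DC ⟂ EB]
   → C = (3/2, 15/2)
5. F_x = 3/8  [F divides CE with CF:FE = 1/4:3/4]
6. F_y = 69/8  [F divides CE with CF:FE = 1/4:3/4]
   → F = (3/8, 69/8)

C = (3/2, 15/2)
D = (10/3, 28/3)
F = (3/8, 69/8)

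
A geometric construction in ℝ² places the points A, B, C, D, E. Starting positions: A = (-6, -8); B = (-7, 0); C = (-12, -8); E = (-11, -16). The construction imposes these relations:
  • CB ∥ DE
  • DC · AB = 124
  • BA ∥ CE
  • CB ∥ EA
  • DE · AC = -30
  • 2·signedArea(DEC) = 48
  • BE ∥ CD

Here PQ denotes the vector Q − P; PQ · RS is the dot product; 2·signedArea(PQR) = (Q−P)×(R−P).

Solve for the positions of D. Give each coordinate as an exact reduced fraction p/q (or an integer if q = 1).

D = (-16, -24)

1. D_x = -16  [CB ∥ DE ∩ BE ∥ CD]
2. D_y = -24  [CB ∥ DE ∩ BE ∥ CD]
   → D = (-16, -24)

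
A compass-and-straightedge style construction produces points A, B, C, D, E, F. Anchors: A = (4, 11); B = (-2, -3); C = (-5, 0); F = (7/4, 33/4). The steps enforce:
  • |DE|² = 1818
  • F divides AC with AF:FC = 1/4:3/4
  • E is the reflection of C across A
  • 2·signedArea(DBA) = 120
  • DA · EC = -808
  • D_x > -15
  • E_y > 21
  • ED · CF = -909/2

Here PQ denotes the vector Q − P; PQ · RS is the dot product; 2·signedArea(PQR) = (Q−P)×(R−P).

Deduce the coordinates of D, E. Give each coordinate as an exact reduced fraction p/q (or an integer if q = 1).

D = (-14, -11)
E = (13, 22)

1. E_x = 13  [E is the reflection of C across A]
2. E_y = 22  [E is the reflection of C across A]
   → E = (13, 22)
3. D_x = -14  [2·signedArea(DBA) = 120 ∩ DA · EC = -808]
4. D_y = -11  [2·signedArea(DBA) = 120 ∩ DA · EC = -808]
   → D = (-14, -11)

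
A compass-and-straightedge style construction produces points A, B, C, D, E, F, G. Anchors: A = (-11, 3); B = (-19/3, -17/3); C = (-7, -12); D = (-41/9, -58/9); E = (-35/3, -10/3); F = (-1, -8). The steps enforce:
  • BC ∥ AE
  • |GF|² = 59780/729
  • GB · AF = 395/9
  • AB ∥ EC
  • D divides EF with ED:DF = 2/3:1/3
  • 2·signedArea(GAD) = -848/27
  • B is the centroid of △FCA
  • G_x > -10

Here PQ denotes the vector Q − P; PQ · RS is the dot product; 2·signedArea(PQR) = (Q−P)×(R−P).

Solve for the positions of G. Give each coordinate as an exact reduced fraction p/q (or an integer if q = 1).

1. G_x = -251/27  [2·signedArea(GAD) = -848/27 ∩ GB · AF = 395/9]
2. G_y = -118/27  [2·signedArea(GAD) = -848/27 ∩ GB · AF = 395/9]
   → G = (-251/27, -118/27)

G = (-251/27, -118/27)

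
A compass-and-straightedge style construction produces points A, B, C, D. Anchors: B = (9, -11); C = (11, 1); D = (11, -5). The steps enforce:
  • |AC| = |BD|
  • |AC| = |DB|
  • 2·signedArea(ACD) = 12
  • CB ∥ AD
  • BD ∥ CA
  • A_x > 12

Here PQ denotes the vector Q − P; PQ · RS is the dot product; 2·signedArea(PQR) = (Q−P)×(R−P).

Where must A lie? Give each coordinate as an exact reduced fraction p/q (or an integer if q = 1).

1. A_x = 13  [CB ∥ AD ∩ BD ∥ CA]
2. A_y = 7  [CB ∥ AD ∩ BD ∥ CA]
   → A = (13, 7)

A = (13, 7)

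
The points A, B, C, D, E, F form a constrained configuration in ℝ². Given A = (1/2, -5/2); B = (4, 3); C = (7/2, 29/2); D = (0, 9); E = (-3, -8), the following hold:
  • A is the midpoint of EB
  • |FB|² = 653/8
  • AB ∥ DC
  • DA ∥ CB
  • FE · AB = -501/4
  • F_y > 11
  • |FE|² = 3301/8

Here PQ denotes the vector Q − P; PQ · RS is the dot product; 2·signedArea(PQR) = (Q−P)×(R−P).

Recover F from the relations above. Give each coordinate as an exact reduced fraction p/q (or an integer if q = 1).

F = (7/4, 47/4)

1. F_x = 7/4  [line -7/2·x + -11/2·y + 283/4 = 0 ∩ |FB|² = 653/8]
2. F_y = 47/4  [line -7/2·x + -11/2·y + 283/4 = 0 ∩ |FB|² = 653/8]
   → F = (7/4, 47/4)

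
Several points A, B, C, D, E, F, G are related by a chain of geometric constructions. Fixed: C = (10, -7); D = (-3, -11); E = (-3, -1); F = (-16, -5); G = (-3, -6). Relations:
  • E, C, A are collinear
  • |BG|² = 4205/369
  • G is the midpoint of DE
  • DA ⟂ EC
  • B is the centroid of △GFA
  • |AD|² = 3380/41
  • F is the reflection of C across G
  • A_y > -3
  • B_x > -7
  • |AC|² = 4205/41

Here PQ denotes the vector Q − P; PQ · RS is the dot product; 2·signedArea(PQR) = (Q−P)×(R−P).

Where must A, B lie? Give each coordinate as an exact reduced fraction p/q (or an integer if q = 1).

1. A_x = 33/41  [E, C, A are collinear ∩ DA ⟂ EC]
2. A_y = -113/41  [E, C, A are collinear ∩ DA ⟂ EC]
   → A = (33/41, -113/41)
3. B_x = -746/123  [B is the centroid of △GFA]
4. B_y = -188/41  [B is the centroid of △GFA]
   → B = (-746/123, -188/41)

A = (33/41, -113/41)
B = (-746/123, -188/41)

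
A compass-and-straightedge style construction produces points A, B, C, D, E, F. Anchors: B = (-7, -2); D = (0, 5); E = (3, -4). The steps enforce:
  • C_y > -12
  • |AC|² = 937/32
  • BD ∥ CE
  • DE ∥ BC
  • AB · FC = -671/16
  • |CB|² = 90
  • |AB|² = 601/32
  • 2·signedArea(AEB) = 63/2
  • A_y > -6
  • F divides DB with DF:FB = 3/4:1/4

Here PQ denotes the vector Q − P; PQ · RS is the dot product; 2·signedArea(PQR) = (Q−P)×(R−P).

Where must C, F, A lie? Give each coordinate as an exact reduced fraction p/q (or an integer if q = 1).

1. C_x = -4  [BD ∥ CE ∩ DE ∥ BC]
2. C_y = -11  [BD ∥ CE ∩ DE ∥ BC]
   → C = (-4, -11)
3. F_x = -21/4  [F divides DB with DF:FB = 3/4:1/4]
4. F_y = -1/4  [F divides DB with DF:FB = 3/4:1/4]
   → F = (-21/4, -1/4)
5. A_x = -37/8  [AB · FC = -671/16 ∩ 2·signedArea(AEB) = 63/2]
6. A_y = -45/8  [AB · FC = -671/16 ∩ 2·signedArea(AEB) = 63/2]
   → A = (-37/8, -45/8)

A = (-37/8, -45/8)
C = (-4, -11)
F = (-21/4, -1/4)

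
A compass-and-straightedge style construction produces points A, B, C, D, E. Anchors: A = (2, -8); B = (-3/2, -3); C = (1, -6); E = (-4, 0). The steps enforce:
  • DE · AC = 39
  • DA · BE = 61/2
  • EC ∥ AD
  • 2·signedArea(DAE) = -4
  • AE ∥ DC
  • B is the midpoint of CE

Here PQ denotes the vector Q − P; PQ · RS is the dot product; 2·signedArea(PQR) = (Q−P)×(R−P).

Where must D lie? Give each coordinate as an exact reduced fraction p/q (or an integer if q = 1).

1. D_x = 7  [AE ∥ DC ∩ EC ∥ AD]
2. D_y = -14  [AE ∥ DC ∩ EC ∥ AD]
   → D = (7, -14)

D = (7, -14)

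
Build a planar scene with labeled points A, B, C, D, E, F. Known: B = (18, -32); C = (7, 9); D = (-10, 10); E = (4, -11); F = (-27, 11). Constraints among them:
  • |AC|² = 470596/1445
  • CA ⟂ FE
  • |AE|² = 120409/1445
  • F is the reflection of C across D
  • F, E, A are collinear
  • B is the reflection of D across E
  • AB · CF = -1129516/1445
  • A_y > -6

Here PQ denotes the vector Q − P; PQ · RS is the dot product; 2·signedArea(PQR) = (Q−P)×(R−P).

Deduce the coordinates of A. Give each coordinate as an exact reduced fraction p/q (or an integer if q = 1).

1. A_x = -4977/1445  [F, E, A are collinear ∩ CA ⟂ FE]
2. A_y = -8261/1445  [F, E, A are collinear ∩ CA ⟂ FE]
   → A = (-4977/1445, -8261/1445)

A = (-4977/1445, -8261/1445)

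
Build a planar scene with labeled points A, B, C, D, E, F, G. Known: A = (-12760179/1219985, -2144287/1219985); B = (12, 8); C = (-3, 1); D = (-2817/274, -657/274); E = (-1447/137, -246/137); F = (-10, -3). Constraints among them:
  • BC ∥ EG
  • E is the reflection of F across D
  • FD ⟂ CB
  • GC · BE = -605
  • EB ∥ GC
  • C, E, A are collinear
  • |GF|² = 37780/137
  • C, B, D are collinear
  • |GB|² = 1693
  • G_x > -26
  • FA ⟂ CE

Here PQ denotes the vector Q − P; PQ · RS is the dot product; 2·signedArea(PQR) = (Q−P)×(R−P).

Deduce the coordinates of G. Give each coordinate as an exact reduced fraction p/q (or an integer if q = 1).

G = (-3502/137, -1205/137)

1. G_x = -3502/137  [EB ∥ GC ∩ BC ∥ EG]
2. G_y = -1205/137  [EB ∥ GC ∩ BC ∥ EG]
   → G = (-3502/137, -1205/137)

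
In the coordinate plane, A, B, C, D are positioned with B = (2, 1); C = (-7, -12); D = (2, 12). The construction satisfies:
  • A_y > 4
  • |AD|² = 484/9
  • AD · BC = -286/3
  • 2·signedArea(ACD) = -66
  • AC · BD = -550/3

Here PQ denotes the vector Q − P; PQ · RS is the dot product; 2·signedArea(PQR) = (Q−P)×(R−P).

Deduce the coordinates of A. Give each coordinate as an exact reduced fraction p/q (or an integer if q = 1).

1. A_x = 2  [2·signedArea(ACD) = -66 ∩ AC · BD = -550/3]
2. A_y = 14/3  [2·signedArea(ACD) = -66 ∩ AC · BD = -550/3]
   → A = (2, 14/3)

A = (2, 14/3)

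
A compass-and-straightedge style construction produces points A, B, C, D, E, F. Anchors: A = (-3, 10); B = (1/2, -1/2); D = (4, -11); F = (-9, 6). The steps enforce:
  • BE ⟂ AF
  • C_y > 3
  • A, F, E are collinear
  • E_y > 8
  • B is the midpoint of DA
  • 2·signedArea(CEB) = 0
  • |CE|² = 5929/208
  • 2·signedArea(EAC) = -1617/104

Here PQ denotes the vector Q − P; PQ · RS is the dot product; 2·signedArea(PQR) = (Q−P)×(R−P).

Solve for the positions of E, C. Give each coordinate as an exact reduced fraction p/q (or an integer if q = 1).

1. E_x = -141/26  [A, F, E are collinear ∩ BE ⟂ AF]
2. E_y = 109/13  [A, F, E are collinear ∩ BE ⟂ AF]
   → E = (-141/26, 109/13)
3. C_x = -32/13  [2·signedArea(CEB) = 0 ∩ 2·signedArea(EAC) = -1617/104]
4. C_y = 205/52  [2·signedArea(CEB) = 0 ∩ 2·signedArea(EAC) = -1617/104]
   → C = (-32/13, 205/52)

C = (-32/13, 205/52)
E = (-141/26, 109/13)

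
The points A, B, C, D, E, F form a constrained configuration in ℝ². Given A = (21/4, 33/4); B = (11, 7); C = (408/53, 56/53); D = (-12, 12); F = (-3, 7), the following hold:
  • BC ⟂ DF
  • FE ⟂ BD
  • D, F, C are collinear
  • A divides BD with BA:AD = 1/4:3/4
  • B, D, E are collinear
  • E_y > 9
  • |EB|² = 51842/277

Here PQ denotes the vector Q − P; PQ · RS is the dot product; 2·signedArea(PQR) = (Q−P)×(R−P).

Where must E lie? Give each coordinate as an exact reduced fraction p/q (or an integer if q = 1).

1. E_x = -656/277  [B, D, E are collinear ∩ FE ⟂ BD]
2. E_y = 2744/277  [B, D, E are collinear ∩ FE ⟂ BD]
   → E = (-656/277, 2744/277)

E = (-656/277, 2744/277)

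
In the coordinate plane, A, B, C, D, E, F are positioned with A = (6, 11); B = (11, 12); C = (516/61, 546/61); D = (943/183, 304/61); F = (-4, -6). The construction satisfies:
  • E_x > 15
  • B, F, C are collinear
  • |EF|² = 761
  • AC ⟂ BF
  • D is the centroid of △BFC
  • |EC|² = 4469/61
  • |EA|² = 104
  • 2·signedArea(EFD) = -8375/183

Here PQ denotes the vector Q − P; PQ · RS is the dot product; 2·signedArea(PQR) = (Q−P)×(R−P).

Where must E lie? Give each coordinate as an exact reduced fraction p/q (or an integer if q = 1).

E = (16, 13)

1. E_x = 16  [line -670/61·x + 1675/183·y + 10385/183 = 0 ∩ |EA|² = 104]
2. E_y = 13  [line -670/61·x + 1675/183·y + 10385/183 = 0 ∩ |EA|² = 104]
   → E = (16, 13)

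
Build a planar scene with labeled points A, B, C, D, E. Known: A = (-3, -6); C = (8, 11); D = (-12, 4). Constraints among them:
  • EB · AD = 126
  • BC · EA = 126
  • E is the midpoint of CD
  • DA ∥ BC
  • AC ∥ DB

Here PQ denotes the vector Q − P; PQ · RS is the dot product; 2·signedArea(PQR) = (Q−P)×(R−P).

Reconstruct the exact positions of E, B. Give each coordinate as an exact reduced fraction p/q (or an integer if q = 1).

B = (-1, 21)
E = (-2, 15/2)

1. E_x = -2  [E is the midpoint of CD]
2. E_y = 15/2  [E is the midpoint of CD]
   → E = (-2, 15/2)
3. B_x = -1  [DA ∥ BC ∩ AC ∥ DB]
4. B_y = 21  [DA ∥ BC ∩ AC ∥ DB]
   → B = (-1, 21)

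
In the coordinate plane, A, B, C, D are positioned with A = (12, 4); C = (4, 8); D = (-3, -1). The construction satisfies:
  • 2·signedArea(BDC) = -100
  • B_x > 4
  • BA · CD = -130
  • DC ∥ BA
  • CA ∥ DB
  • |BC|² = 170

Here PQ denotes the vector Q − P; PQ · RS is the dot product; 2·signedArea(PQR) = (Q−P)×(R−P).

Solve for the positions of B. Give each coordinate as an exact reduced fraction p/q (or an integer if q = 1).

1. B_x = 5  [DC ∥ BA ∩ CA ∥ DB]
2. B_y = -5  [DC ∥ BA ∩ CA ∥ DB]
   → B = (5, -5)

B = (5, -5)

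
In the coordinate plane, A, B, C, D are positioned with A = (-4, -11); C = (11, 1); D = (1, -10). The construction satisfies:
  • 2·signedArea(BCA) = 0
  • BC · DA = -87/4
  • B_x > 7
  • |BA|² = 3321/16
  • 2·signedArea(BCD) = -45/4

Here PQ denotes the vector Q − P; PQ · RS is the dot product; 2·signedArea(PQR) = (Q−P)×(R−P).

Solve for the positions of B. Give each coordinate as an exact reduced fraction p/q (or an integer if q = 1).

B = (29/4, -2)

1. B_x = 29/4  [2·signedArea(BCA) = 0 ∩ BC · DA = -87/4]
2. B_y = -2  [2·signedArea(BCA) = 0 ∩ BC · DA = -87/4]
   → B = (29/4, -2)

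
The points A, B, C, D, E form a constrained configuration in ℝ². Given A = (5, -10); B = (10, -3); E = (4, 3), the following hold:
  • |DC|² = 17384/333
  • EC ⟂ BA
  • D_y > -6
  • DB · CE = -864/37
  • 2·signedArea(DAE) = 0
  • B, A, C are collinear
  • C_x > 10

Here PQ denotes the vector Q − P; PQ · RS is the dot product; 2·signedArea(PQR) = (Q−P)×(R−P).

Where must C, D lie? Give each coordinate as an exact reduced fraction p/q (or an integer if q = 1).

1. C_x = 400/37  [B, A, C are collinear ∩ EC ⟂ BA]
2. C_y = -69/37  [B, A, C are collinear ∩ EC ⟂ BA]
   → C = (400/37, -69/37)
3. D_x = 14/3  [2·signedArea(DAE) = 0 ∩ DB · CE = -864/37]
4. D_y = -17/3  [2·signedArea(DAE) = 0 ∩ DB · CE = -864/37]
   → D = (14/3, -17/3)

C = (400/37, -69/37)
D = (14/3, -17/3)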